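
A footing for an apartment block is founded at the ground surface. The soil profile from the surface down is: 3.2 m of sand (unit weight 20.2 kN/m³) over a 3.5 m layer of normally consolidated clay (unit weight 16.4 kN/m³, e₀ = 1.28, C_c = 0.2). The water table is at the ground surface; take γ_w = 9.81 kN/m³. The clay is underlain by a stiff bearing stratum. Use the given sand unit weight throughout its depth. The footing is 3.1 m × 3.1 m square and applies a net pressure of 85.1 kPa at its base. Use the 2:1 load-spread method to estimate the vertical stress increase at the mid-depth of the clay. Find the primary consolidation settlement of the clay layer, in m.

Mid-depth of clay below the ground surface: z = 3.2 + 3.5/2 = 4.95 m.
Total vertical stress at mid-clay: σ_v = 20.2×3.2 + 16.4×1.75 = 93.34 kPa.
Pore pressure: u = 9.81×(4.95 − 0) = 48.56 kPa.
Initial effective stress: σ'_0 = σ_v − u = 93.34 − 48.56 = 44.78 kPa.
Stress increase at mid-clay by the 2:1 spreading method:
Δσ = qBL/((B+z)(L+z)) = 85.1×3.1×3.1/((3.1+4.95)(3.1+4.95)) = 12.62 kPa
Final effective stress: σ'_f = σ'_0 + Δσ = 44.78 + 12.62 = 57.4 kPa.
Normally consolidated clay, so the full stress increment lies on the virgin compression line:
S_c = C_c·H/(1+e₀)·log₁₀(σ'_f/σ'_0) = 0.2×3.5/(1+1.28)×log₁₀(57.4/44.78)
    = 0.30702 × 0.10783 = 0.03311 m

S_c ≈ 0.0331 m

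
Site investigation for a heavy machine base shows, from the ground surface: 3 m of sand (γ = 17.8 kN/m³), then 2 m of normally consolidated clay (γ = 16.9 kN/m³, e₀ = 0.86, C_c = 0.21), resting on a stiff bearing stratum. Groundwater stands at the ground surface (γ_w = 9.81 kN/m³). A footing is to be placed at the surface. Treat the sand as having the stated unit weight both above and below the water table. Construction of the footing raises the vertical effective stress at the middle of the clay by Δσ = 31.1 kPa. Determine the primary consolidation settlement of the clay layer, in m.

S_c ≈ 0.068 m

Mid-depth of clay below the ground surface: z = 3 + 2/2 = 4 m.
Total vertical stress at mid-clay: σ_v = 17.8×3 + 16.9×1 = 70.3 kPa.
Pore pressure: u = 9.81×(4 − 0) = 39.24 kPa.
Initial effective stress: σ'_0 = σ_v − u = 70.3 − 39.24 = 31.06 kPa.
Final effective stress: σ'_f = σ'_0 + Δσ = 31.06 + 31.1 = 62.16 kPa.
Normally consolidated clay, so the full stress increment lies on the virgin compression line:
S_c = C_c·H/(1+e₀)·log₁₀(σ'_f/σ'_0) = 0.21×2/(1+0.86)×log₁₀(62.16/31.06)
    = 0.22581 × 0.30131 = 0.06804 m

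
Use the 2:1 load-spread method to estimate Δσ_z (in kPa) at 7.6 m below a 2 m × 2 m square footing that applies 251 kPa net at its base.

Δσ_z ≈ 10.9 kPa

By the 2:1 method the load spreads at 1 horizontal : 2 vertical, so at depth z the loaded area has grown by z in each plan dimension:
Δσ = qBL/((B+z)(L+z)) = 251×2×2/((2+7.6)(2+7.6)) = 10.894 kPa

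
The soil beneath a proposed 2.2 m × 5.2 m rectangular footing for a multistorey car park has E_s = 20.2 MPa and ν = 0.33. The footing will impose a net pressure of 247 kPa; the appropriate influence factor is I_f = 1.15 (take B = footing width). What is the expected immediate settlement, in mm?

S_e ≈ 27.6 mm

Immediate (elastic) settlement: S_e = q·B·(1−ν²)/E_s · I_f.
E_s = 20.2 MPa = 20200 kPa.
S_e = 247 × 2.2 × (1 − 0.33²) / 20200 × 1.15
    = 247 × 2.2 × 0.8911 / 20200 × 1.15
    = 0.02757 m = 27.57 mm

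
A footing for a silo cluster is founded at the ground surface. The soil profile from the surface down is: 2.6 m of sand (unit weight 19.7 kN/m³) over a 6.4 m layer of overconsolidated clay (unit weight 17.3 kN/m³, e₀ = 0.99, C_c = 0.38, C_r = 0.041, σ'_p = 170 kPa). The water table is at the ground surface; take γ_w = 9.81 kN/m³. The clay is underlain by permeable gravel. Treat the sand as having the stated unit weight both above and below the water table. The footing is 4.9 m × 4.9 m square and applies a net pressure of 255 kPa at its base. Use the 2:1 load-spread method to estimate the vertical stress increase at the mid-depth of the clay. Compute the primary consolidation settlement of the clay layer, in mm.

S_c ≈ 41.8 mm

Mid-depth of clay below the ground surface: z = 2.6 + 6.4/2 = 5.8 m.
Total vertical stress at mid-clay: σ_v = 19.7×2.6 + 17.3×3.2 = 106.58 kPa.
Pore pressure: u = 9.81×(5.8 − 0) = 56.898 kPa.
Initial effective stress: σ'_0 = σ_v − u = 106.58 − 56.898 = 49.682 kPa.
Stress increase at mid-clay by the 2:1 spreading method:
Δσ = qBL/((B+z)(L+z)) = 255×4.9×4.9/((4.9+5.8)(4.9+5.8)) = 53.477 kPa
Final effective stress: σ'_f = 49.682 + 53.477 = 103.16 kPa.
σ'_f = 103.16 ≤ σ'_p = 170 kPa, so the clay remains overconsolidated and only the recompression index applies:
S_c = C_r·H/(1+e₀)·log₁₀(σ'_f/σ'_0) = 0.041×6.4/1.99×log₁₀(103.16/49.682)
    = 0.13186 × 0.31731 = 0.04184 m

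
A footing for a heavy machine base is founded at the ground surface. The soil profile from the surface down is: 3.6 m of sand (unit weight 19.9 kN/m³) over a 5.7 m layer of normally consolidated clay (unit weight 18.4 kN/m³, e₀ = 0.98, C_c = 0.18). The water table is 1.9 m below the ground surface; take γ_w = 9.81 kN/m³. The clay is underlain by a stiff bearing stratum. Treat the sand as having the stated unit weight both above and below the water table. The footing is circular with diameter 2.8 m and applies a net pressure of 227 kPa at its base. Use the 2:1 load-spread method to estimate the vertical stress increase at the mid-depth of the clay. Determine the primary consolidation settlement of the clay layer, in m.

Mid-depth of clay below the ground surface: z = 3.6 + 5.7/2 = 6.45 m.
Total vertical stress at mid-clay: σ_v = 19.9×3.6 + 18.4×2.85 = 124.08 kPa.
Pore pressure: u = 9.81×(6.45 − 1.9) = 44.636 kPa.
Initial effective stress: σ'_0 = σ_v − u = 124.08 − 44.636 = 79.444 kPa.
Stress increase at mid-clay by the 2:1 spreading method:
Δσ ≈ qD²/(D+z)² = 227×2.8²/(2.8+6.45)² = 20.8 kPa
Final effective stress: σ'_f = σ'_0 + Δσ = 79.444 + 20.8 = 100.24 kPa.
Normally consolidated clay, so the full stress increment lies on the virgin compression line:
S_c = C_c·H/(1+e₀)·log₁₀(σ'_f/σ'_0) = 0.18×5.7/(1+0.98)×log₁₀(100.24/79.444)
    = 0.51818 × 0.10098 = 0.05233 m

S_c ≈ 0.0523 m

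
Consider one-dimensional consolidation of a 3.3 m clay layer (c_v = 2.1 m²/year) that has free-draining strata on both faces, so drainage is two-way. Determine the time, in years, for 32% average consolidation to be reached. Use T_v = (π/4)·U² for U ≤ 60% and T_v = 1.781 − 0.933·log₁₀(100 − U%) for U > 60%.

Drainage path length: H_d = H/2 = 1.65 m (double drainage).
U ≤ 60%: T_v = (π/4)·U² = (π/4)×0.32² = 0.080425.
t = T_v·H_d²/c_v = 0.080425×1.65²/2.1 = 0.1043 years.

t ≈ 0.104 years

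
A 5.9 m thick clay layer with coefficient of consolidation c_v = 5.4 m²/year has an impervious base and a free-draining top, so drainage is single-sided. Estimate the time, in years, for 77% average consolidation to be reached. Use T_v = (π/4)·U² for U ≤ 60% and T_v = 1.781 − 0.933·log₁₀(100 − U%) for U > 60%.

t ≈ 3.29 years

Drainage path length: H_d = H = 5.9 m (single drainage).
U > 60%: T_v = 1.781 − 0.933·log₁₀(100 − 77) = 0.51051.
t = T_v·H_d²/c_v = 0.51051×5.9²/5.4 = 3.291 years.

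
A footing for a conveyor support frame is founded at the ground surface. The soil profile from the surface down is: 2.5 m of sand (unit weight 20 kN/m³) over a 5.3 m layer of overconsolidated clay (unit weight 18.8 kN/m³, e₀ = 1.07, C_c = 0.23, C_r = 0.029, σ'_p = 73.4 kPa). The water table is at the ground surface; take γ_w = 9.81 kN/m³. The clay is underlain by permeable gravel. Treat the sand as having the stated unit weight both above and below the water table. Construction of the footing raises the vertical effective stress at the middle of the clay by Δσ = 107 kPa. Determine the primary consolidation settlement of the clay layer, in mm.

Mid-depth of clay below the ground surface: z = 2.5 + 5.3/2 = 5.15 m.
Total vertical stress at mid-clay: σ_v = 20×2.5 + 18.8×2.65 = 99.82 kPa.
Pore pressure: u = 9.81×(5.15 − 0) = 50.522 kPa.
Initial effective stress: σ'_0 = σ_v − u = 99.82 − 50.522 = 49.298 kPa.
Final effective stress: σ'_f = 49.298 + 107 = 156.3 kPa.
σ'_f = 156.3 > σ'_p = 73.4 kPa, so the stress path crosses the preconsolidation pressure — recompression up to σ'_p, then virgin compression beyond:
S_c = H/(1+e₀)·[C_r·log₁₀(σ'_p/σ'_0) + C_c·log₁₀(σ'_f/σ'_p)]
    = 5.3/2.07 × [0.029×log₁₀(73.4/49.298) + 0.23×log₁₀(156.3/73.4)]
    = 2.5604 × [0.0050131 + 0.0755] = 0.2061 m

S_c ≈ 206 mm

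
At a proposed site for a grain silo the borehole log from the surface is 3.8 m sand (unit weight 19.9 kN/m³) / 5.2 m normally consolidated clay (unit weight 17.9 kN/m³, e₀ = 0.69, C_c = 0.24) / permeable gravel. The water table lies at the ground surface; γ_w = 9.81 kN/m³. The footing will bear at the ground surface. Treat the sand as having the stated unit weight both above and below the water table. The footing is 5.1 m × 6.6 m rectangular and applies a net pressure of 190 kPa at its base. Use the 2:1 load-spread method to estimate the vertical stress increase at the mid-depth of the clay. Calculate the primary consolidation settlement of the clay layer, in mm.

S_c ≈ 174 mm

Mid-depth of clay below the ground surface: z = 3.8 + 5.2/2 = 6.4 m.
Total vertical stress at mid-clay: σ_v = 19.9×3.8 + 17.9×2.6 = 122.16 kPa.
Pore pressure: u = 9.81×(6.4 − 0) = 62.784 kPa.
Initial effective stress: σ'_0 = σ_v − u = 122.16 − 62.784 = 59.376 kPa.
Stress increase at mid-clay by the 2:1 spreading method:
Δσ = qBL/((B+z)(L+z)) = 190×5.1×6.6/((5.1+6.4)(6.6+6.4)) = 42.779 kPa
Final effective stress: σ'_f = σ'_0 + Δσ = 59.376 + 42.779 = 102.16 kPa.
Normally consolidated clay, so the full stress increment lies on the virgin compression line:
S_c = C_c·H/(1+e₀)·log₁₀(σ'_f/σ'_0) = 0.24×5.2/(1+0.69)×log₁₀(102.16/59.376)
    = 0.73846 × 0.23567 = 0.174 m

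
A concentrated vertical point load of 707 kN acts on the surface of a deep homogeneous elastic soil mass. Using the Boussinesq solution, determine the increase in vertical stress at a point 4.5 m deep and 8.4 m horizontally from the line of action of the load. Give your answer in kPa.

Boussinesq vertical stress below a point load on an elastic half-space:
Δσ_z = 3P/(2πz²) · [1 + (r/z)²]^(−5/2)
r/z = 8.4/4.5 = 1.8667; [1+(r/z)²]^(−5/2) = 0.023482.
Δσ_z = 3×707/(2π×4.5²) × 0.023482 = 16.67 × 0.023482 = 0.3914 kPa

Δσ_z ≈ 0.391 kPa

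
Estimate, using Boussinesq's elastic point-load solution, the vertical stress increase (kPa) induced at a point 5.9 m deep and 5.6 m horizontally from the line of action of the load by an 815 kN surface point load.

Boussinesq vertical stress below a point load on an elastic half-space:
Δσ_z = 3P/(2πz²) · [1 + (r/z)²]^(−5/2)
r/z = 5.6/5.9 = 0.94915; [1+(r/z)²]^(−5/2) = 0.20073.
Δσ_z = 3×815/(2π×5.9²) × 0.20073 = 11.179 × 0.20073 = 2.244 kPa

Δσ_z ≈ 2.24 kPa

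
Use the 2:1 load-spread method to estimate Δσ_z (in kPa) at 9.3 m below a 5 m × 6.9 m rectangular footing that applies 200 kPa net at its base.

Δσ_z ≈ 29.8 kPa

By the 2:1 method the load spreads at 1 horizontal : 2 vertical, so at depth z the loaded area has grown by z in each plan dimension:
Δσ = qBL/((B+z)(L+z)) = 200×5×6.9/((5+9.3)(6.9+9.3)) = 29.785 kPa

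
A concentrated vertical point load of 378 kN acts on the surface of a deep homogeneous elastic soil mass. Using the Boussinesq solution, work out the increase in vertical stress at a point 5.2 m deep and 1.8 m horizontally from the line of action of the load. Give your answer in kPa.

Δσ_z ≈ 5.03 kPa

Boussinesq vertical stress below a point load on an elastic half-space:
Δσ_z = 3P/(2πz²) · [1 + (r/z)²]^(−5/2)
r/z = 1.8/5.2 = 0.34615; [1+(r/z)²]^(−5/2) = 0.75358.
Δσ_z = 3×378/(2π×5.2²) × 0.75358 = 6.6746 × 0.75358 = 5.03 kPa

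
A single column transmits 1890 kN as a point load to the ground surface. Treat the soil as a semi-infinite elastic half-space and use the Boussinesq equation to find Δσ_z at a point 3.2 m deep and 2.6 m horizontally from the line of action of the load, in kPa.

Boussinesq vertical stress below a point load on an elastic half-space:
Δσ_z = 3P/(2πz²) · [1 + (r/z)²]^(−5/2)
r/z = 2.6/3.2 = 0.8125; [1+(r/z)²]^(−5/2) = 0.2816.
Δσ_z = 3×1890/(2π×3.2²) × 0.2816 = 88.126 × 0.2816 = 24.82 kPa

Δσ_z ≈ 24.8 kPa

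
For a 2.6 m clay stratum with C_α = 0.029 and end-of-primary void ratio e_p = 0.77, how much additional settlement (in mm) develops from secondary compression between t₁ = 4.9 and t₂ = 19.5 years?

S_s ≈ 25.6 mm

Secondary compression: S_s = C_α·H/(1+e_p)·log₁₀(t₂/t₁)
S_s = 0.029×2.6/(1+0.77)×log₁₀(19.5/4.9)
    = 0.0426 × 0.5998 = 0.02555 m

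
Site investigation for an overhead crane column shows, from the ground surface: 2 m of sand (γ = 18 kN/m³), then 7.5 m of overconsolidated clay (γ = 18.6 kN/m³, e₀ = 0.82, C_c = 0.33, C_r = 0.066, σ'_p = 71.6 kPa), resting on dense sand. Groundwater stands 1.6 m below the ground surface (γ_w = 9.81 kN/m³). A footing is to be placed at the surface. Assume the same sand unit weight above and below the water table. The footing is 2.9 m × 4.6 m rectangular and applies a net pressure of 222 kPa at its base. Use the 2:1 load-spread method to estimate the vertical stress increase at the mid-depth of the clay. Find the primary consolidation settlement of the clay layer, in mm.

Mid-depth of clay below the ground surface: z = 2 + 7.5/2 = 5.75 m.
Total vertical stress at mid-clay: σ_v = 18×2 + 18.6×3.75 = 105.75 kPa.
Pore pressure: u = 9.81×(5.75 − 1.6) = 40.712 kPa.
Initial effective stress: σ'_0 = σ_v − u = 105.75 − 40.712 = 65.038 kPa.
Stress increase at mid-clay by the 2:1 spreading method:
Δσ = qBL/((B+z)(L+z)) = 222×2.9×4.6/((2.9+5.75)(4.6+5.75)) = 33.079 kPa
Final effective stress: σ'_f = 65.038 + 33.079 = 98.117 kPa.
σ'_f = 98.117 > σ'_p = 71.6 kPa, so the stress path crosses the preconsolidation pressure — recompression up to σ'_p, then virgin compression beyond:
S_c = H/(1+e₀)·[C_r·log₁₀(σ'_p/σ'_0) + C_c·log₁₀(σ'_f/σ'_p)]
    = 7.5/1.82 × [0.066×log₁₀(71.6/65.038) + 0.33×log₁₀(98.117/71.6)]
    = 4.1209 × [0.0027552 + 0.045154] = 0.1974 m

S_c ≈ 197 mm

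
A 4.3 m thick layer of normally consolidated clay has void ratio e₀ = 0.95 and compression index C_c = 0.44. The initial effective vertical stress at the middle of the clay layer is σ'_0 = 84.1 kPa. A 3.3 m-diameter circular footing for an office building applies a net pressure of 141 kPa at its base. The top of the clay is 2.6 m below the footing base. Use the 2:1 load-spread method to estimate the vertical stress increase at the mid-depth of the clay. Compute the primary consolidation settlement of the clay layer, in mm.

Mid-depth of clay below the footing base: z = 2.6 + 4.3/2 = 4.75 m.
Stress increase at mid-clay by the 2:1 spreading method:
Δσ ≈ qD²/(D+z)² = 141×3.3²/(3.3+4.75)² = 23.695 kPa
Final effective stress: σ'_f = σ'_0 + Δσ = 84.1 + 23.695 = 107.79 kPa.
Normally consolidated clay, so the full stress increment lies on the virgin compression line:
S_c = C_c·H/(1+e₀)·log₁₀(σ'_f/σ'_0) = 0.44×4.3/(1+0.95)×log₁₀(107.79/84.1)
    = 0.97026 × 0.10778 = 0.1046 m

S_c ≈ 105 mm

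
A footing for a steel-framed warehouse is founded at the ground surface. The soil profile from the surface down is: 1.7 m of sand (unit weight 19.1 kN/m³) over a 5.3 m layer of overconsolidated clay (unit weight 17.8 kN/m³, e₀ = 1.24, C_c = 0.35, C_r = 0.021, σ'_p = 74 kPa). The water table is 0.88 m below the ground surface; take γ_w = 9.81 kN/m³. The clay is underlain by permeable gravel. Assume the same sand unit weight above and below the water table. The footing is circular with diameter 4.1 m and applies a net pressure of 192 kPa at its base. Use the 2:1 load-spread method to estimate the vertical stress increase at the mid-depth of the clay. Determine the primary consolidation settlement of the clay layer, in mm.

Mid-depth of clay below the ground surface: z = 1.7 + 5.3/2 = 4.35 m.
Total vertical stress at mid-clay: σ_v = 19.1×1.7 + 17.8×2.65 = 79.64 kPa.
Pore pressure: u = 9.81×(4.35 − 0.88) = 34.041 kPa.
Initial effective stress: σ'_0 = σ_v − u = 79.64 − 34.041 = 45.599 kPa.
Stress increase at mid-clay by the 2:1 spreading method:
Δσ ≈ qD²/(D+z)² = 192×4.1²/(4.1+4.35)² = 45.202 kPa
Final effective stress: σ'_f = 45.599 + 45.202 = 90.801 kPa.
σ'_f = 90.801 > σ'_p = 74 kPa, so the stress path crosses the preconsolidation pressure — recompression up to σ'_p, then virgin compression beyond:
S_c = H/(1+e₀)·[C_r·log₁₀(σ'_p/σ'_0) + C_c·log₁₀(σ'_f/σ'_p)]
    = 5.3/2.24 × [0.021×log₁₀(74/45.599) + 0.35×log₁₀(90.801/74)]
    = 2.3661 × [0.0044158 + 0.031101] = 0.08404 m

S_c ≈ 84 mm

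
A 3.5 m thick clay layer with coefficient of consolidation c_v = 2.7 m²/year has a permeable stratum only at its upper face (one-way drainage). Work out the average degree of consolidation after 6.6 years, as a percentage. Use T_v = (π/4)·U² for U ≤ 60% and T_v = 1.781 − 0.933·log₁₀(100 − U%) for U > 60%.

U ≈ 97.8 %

Drainage path length: H_d = H = 3.5 m (single drainage).
T_v = c_v·t/H_d² = 2.7×6.6/3.5² = 1.4547.
T_v = 1.4547 corresponds to the U > 60% branch:
U = 1 − 10^((1.781 − T_v)/0.933)/100 = 0.9776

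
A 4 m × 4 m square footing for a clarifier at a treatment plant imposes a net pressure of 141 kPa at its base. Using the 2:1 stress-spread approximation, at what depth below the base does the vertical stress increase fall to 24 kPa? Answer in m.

z ≈ 5.7 m

2:1 spreading — at depth z the loaded area has grown by z in each plan dimension:
qB²/(B+z)² = Δσ_z ⇒ z = B(√(q/Δσ_z) − 1) = 4×(√(141/24) − 1) = 5.695 m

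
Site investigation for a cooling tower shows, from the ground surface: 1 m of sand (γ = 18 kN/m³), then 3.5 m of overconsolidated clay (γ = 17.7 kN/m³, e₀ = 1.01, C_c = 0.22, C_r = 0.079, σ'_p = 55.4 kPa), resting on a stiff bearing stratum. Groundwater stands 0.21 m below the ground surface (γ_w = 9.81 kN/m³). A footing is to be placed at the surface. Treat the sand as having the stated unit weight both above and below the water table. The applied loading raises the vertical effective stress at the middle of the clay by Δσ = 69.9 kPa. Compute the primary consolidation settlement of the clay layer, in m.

Mid-depth of clay below the ground surface: z = 1 + 3.5/2 = 2.75 m.
Total vertical stress at mid-clay: σ_v = 18×1 + 17.7×1.75 = 48.975 kPa.
Pore pressure: u = 9.81×(2.75 − 0.21) = 24.917 kPa.
Initial effective stress: σ'_0 = σ_v − u = 48.975 − 24.917 = 24.058 kPa.
Final effective stress: σ'_f = 24.058 + 69.9 = 93.958 kPa.
σ'_f = 93.958 > σ'_p = 55.4 kPa, so the stress path crosses the preconsolidation pressure — recompression up to σ'_p, then virgin compression beyond:
S_c = H/(1+e₀)·[C_r·log₁₀(σ'_p/σ'_0) + C_c·log₁₀(σ'_f/σ'_p)]
    = 3.5/2.01 × [0.079×log₁₀(55.4/24.058) + 0.22×log₁₀(93.958/55.4)]
    = 1.7413 × [0.028618 + 0.050473] = 0.1377 m

S_c ≈ 0.138 m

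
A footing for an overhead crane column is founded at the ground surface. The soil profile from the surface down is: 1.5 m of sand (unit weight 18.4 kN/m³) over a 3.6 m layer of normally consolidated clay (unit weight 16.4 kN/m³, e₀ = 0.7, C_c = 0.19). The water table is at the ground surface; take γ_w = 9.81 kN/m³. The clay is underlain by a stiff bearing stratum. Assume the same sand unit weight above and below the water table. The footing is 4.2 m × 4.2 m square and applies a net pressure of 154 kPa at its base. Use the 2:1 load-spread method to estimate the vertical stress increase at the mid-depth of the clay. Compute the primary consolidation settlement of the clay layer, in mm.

Mid-depth of clay below the ground surface: z = 1.5 + 3.6/2 = 3.3 m.
Total vertical stress at mid-clay: σ_v = 18.4×1.5 + 16.4×1.8 = 57.12 kPa.
Pore pressure: u = 9.81×(3.3 − 0) = 32.373 kPa.
Initial effective stress: σ'_0 = σ_v − u = 57.12 − 32.373 = 24.747 kPa.
Stress increase at mid-clay by the 2:1 spreading method:
Δσ = qBL/((B+z)(L+z)) = 154×4.2×4.2/((4.2+3.3)(4.2+3.3)) = 48.294 kPa
Final effective stress: σ'_f = σ'_0 + Δσ = 24.747 + 48.294 = 73.041 kPa.
Normally consolidated clay, so the full stress increment lies on the virgin compression line:
S_c = C_c·H/(1+e₀)·log₁₀(σ'_f/σ'_0) = 0.19×3.6/(1+0.7)×log₁₀(73.041/24.747)
    = 0.40235 × 0.47004 = 0.1891 m

S_c ≈ 189 mm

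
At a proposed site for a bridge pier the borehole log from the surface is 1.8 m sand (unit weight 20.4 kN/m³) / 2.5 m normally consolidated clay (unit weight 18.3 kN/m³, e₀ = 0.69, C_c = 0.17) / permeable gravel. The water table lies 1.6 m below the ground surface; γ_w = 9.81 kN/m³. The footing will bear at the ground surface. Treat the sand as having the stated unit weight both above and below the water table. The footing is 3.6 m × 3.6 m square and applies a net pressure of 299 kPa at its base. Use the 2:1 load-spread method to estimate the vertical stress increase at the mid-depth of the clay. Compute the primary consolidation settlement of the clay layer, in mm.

Mid-depth of clay below the ground surface: z = 1.8 + 2.5/2 = 3.05 m.
Total vertical stress at mid-clay: σ_v = 20.4×1.8 + 18.3×1.25 = 59.595 kPa.
Pore pressure: u = 9.81×(3.05 − 1.6) = 14.225 kPa.
Initial effective stress: σ'_0 = σ_v − u = 59.595 − 14.225 = 45.37 kPa.
Stress increase at mid-clay by the 2:1 spreading method:
Δσ = qBL/((B+z)(L+z)) = 299×3.6×3.6/((3.6+3.05)(3.6+3.05)) = 87.626 kPa
Final effective stress: σ'_f = σ'_0 + Δσ = 45.37 + 87.626 = 133 kPa.
Normally consolidated clay, so the full stress increment lies on the virgin compression line:
S_c = C_c·H/(1+e₀)·log₁₀(σ'_f/σ'_0) = 0.17×2.5/(1+0.69)×log₁₀(133/45.37)
    = 0.25148 × 0.46708 = 0.1175 m

S_c ≈ 117 mm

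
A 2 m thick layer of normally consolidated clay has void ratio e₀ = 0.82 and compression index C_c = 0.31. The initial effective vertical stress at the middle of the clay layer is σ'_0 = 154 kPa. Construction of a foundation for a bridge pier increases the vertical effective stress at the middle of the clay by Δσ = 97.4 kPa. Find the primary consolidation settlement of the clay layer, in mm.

Final effective stress: σ'_f = σ'_0 + Δσ = 154 + 97.4 = 251.4 kPa.
Normally consolidated clay, so the full stress increment lies on the virgin compression line:
S_c = C_c·H/(1+e₀)·log₁₀(σ'_f/σ'_0) = 0.31×2/(1+0.82)×log₁₀(251.4/154)
    = 0.34066 × 0.21284 = 0.07251 m

S_c ≈ 72.5 mm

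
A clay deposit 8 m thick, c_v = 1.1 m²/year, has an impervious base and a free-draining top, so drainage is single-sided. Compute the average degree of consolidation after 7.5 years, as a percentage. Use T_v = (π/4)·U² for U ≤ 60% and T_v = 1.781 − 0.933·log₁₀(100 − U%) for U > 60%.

U ≈ 40.5 %

Drainage path length: H_d = H = 8 m (single drainage).
T_v = c_v·t/H_d² = 1.1×7.5/8² = 0.12891.
T_v = 0.12891 corresponds to the U ≤ 60% branch:
U = √(4T_v/π) = 0.4051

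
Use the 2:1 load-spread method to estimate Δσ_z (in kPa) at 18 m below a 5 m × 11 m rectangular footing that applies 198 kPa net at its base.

Δσ_z ≈ 16.3 kPa

By the 2:1 method the load spreads at 1 horizontal : 2 vertical, so at depth z the loaded area has grown by z in each plan dimension:
Δσ = qBL/((B+z)(L+z)) = 198×5×11/((5+18)(11+18)) = 16.327 kPa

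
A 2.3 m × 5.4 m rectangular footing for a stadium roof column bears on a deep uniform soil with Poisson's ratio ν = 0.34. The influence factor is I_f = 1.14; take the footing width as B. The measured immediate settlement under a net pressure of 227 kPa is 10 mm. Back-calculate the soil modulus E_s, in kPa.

S_e = q·B·(1−ν²)/E_s · I_f  ⇒  E_s = q·B·(1−ν²)·I_f / S_e.
E_s = 227 × 2.3 × 0.8844 × 1.14 / 0.01 = 52640 kPa

E_s ≈ 52600 kPa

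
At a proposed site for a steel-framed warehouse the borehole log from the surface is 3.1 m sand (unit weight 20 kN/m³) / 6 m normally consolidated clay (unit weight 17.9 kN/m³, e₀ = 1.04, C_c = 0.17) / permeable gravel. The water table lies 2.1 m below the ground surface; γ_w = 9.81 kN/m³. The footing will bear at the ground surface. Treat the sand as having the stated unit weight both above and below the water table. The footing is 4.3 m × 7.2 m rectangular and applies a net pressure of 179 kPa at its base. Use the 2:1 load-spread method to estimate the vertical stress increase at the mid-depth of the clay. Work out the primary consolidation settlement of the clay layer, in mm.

Mid-depth of clay below the ground surface: z = 3.1 + 6/2 = 6.1 m.
Total vertical stress at mid-clay: σ_v = 20×3.1 + 17.9×3 = 115.7 kPa.
Pore pressure: u = 9.81×(6.1 − 2.1) = 39.24 kPa.
Initial effective stress: σ'_0 = σ_v − u = 115.7 − 39.24 = 76.46 kPa.
Stress increase at mid-clay by the 2:1 spreading method:
Δσ = qBL/((B+z)(L+z)) = 179×4.3×7.2/((4.3+6.1)(7.2+6.1)) = 40.065 kPa
Final effective stress: σ'_f = σ'_0 + Δσ = 76.46 + 40.065 = 116.52 kPa.
Normally consolidated clay, so the full stress increment lies on the virgin compression line:
S_c = C_c·H/(1+e₀)·log₁₀(σ'_f/σ'_0) = 0.17×6/(1+1.04)×log₁₀(116.52/76.46)
    = 0.5 × 0.18297 = 0.09148 m

S_c ≈ 91.5 mm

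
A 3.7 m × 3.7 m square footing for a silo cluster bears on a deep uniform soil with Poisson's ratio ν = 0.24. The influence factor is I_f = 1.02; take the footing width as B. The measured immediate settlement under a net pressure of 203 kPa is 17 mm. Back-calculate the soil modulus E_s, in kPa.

E_s ≈ 42500 kPa

S_e = q·B·(1−ν²)/E_s · I_f  ⇒  E_s = q·B·(1−ν²)·I_f / S_e.
E_s = 203 × 3.7 × 0.9424 × 1.02 / 0.017 = 42470 kPa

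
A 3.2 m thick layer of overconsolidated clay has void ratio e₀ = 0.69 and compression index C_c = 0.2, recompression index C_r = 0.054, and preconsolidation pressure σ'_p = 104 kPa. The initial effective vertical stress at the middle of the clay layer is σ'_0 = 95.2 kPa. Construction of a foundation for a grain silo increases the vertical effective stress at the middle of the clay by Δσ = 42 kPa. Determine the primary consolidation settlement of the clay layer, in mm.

Final effective stress: σ'_f = 95.2 + 42 = 137.2 kPa.
σ'_f = 137.2 > σ'_p = 104 kPa, so the stress path crosses the preconsolidation pressure — recompression up to σ'_p, then virgin compression beyond:
S_c = H/(1+e₀)·[C_r·log₁₀(σ'_p/σ'_0) + C_c·log₁₀(σ'_f/σ'_p)]
    = 3.2/1.69 × [0.054×log₁₀(104/95.2) + 0.2×log₁₀(137.2/104)]
    = 1.8935 × [0.0020734 + 0.024064] = 0.04949 m

S_c ≈ 49.5 mm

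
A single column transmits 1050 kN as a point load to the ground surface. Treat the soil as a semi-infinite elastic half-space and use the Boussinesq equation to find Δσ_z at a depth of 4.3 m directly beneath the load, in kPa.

Δσ_z ≈ 27.1 kPa

Boussinesq vertical stress below a point load on an elastic half-space:
Δσ_z = 3P/(2πz²) · [1 + (r/z)²]^(−5/2)
r/z = 0/4.3 = 0; [1+(r/z)²]^(−5/2) = 1.
Δσ_z = 3×1050/(2π×4.3²) × 1 = 27.114 × 1 = 27.11 kPa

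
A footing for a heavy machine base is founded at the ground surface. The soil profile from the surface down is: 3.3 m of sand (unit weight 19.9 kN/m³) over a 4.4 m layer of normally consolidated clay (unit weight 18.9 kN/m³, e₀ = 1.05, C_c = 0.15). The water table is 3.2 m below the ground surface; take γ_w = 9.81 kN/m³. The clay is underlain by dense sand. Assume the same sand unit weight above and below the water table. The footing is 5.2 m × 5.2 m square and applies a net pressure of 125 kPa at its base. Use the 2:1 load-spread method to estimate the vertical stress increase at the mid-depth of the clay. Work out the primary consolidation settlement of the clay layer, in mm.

S_c ≈ 41.8 mm

Mid-depth of clay below the ground surface: z = 3.3 + 4.4/2 = 5.5 m.
Total vertical stress at mid-clay: σ_v = 19.9×3.3 + 18.9×2.2 = 107.25 kPa.
Pore pressure: u = 9.81×(5.5 − 3.2) = 22.563 kPa.
Initial effective stress: σ'_0 = σ_v − u = 107.25 − 22.563 = 84.687 kPa.
Stress increase at mid-clay by the 2:1 spreading method:
Δσ = qBL/((B+z)(L+z)) = 125×5.2×5.2/((5.2+5.5)(5.2+5.5)) = 29.522 kPa
Final effective stress: σ'_f = σ'_0 + Δσ = 84.687 + 29.522 = 114.21 kPa.
Normally consolidated clay, so the full stress increment lies on the virgin compression line:
S_c = C_c·H/(1+e₀)·log₁₀(σ'_f/σ'_0) = 0.15×4.4/(1+1.05)×log₁₀(114.21/84.687)
    = 0.32195 × 0.12989 = 0.04182 m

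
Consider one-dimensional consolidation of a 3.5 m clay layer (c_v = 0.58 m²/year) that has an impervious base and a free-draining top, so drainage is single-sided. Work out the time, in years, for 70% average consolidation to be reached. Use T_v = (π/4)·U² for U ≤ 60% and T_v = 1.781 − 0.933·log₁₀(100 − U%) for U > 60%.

t ≈ 8.51 years

Drainage path length: H_d = H = 3.5 m (single drainage).
U > 60%: T_v = 1.781 − 0.933·log₁₀(100 − 70) = 0.40285.
t = T_v·H_d²/c_v = 0.40285×3.5²/0.58 = 8.508 years.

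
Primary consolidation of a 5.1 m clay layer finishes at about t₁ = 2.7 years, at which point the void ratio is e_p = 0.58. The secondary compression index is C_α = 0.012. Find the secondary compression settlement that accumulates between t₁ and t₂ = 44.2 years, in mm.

S_s ≈ 47 mm

Secondary compression: S_s = C_α·H/(1+e_p)·log₁₀(t₂/t₁)
S_s = 0.012×5.1/(1+0.58)×log₁₀(44.2/2.7)
    = 0.03873 × 1.214 = 0.04703 m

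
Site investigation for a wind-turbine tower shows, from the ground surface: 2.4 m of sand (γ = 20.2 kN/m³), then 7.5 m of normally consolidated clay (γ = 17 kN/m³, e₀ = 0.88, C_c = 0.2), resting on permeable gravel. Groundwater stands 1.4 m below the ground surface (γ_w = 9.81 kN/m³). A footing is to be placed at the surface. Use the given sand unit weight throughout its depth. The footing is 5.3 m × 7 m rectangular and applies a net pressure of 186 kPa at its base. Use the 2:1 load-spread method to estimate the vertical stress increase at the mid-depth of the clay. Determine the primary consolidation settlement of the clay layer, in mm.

Mid-depth of clay below the ground surface: z = 2.4 + 7.5/2 = 6.15 m.
Total vertical stress at mid-clay: σ_v = 20.2×2.4 + 17×3.75 = 112.23 kPa.
Pore pressure: u = 9.81×(6.15 − 1.4) = 46.598 kPa.
Initial effective stress: σ'_0 = σ_v − u = 112.23 − 46.598 = 65.632 kPa.
Stress increase at mid-clay by the 2:1 spreading method:
Δσ = qBL/((B+z)(L+z)) = 186×5.3×7/((5.3+6.15)(7+6.15)) = 45.831 kPa
Final effective stress: σ'_f = σ'_0 + Δσ = 65.632 + 45.831 = 111.46 kPa.
Normally consolidated clay, so the full stress increment lies on the virgin compression line:
S_c = C_c·H/(1+e₀)·log₁₀(σ'_f/σ'_0) = 0.2×7.5/(1+0.88)×log₁₀(111.46/65.632)
    = 0.79787 × 0.23 = 0.1835 m

S_c ≈ 184 mm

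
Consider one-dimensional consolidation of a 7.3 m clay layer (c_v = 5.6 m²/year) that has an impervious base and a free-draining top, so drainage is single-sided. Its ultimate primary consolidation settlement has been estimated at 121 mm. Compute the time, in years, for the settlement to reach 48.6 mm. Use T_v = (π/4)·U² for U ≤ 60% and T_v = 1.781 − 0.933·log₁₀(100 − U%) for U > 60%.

t ≈ 1.21 years

Drainage path length: H_d = H = 7.3 m (single drainage).
U = S(t)/S_ult = 48.6/121 = 0.4017.
U ≤ 60%: T_v = (π/4)·U² = (π/4)×0.40165² = 0.1267.
t = T_v·H_d²/c_v = 0.1267×7.3²/5.6 = 1.206 years.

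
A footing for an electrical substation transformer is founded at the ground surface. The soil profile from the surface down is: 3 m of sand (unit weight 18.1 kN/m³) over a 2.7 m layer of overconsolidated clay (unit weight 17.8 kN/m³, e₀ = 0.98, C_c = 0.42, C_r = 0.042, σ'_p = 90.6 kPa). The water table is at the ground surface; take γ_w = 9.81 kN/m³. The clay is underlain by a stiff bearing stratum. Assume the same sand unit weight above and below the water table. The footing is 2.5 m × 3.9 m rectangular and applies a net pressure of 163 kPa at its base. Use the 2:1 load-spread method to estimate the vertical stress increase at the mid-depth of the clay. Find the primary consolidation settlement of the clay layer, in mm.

Mid-depth of clay below the ground surface: z = 3 + 2.7/2 = 4.35 m.
Total vertical stress at mid-clay: σ_v = 18.1×3 + 17.8×1.35 = 78.33 kPa.
Pore pressure: u = 9.81×(4.35 − 0) = 42.673 kPa.
Initial effective stress: σ'_0 = σ_v − u = 78.33 − 42.673 = 35.657 kPa.
Stress increase at mid-clay by the 2:1 spreading method:
Δσ = qBL/((B+z)(L+z)) = 163×2.5×3.9/((2.5+4.35)(3.9+4.35)) = 28.122 kPa
Final effective stress: σ'_f = 35.657 + 28.122 = 63.779 kPa.
σ'_f = 63.779 ≤ σ'_p = 90.6 kPa, so the clay remains overconsolidated and only the recompression index applies:
S_c = C_r·H/(1+e₀)·log₁₀(σ'_f/σ'_0) = 0.042×2.7/1.98×log₁₀(63.779/35.657)
    = 0.057271 × 0.25253 = 0.01446 m

S_c ≈ 14.5 mm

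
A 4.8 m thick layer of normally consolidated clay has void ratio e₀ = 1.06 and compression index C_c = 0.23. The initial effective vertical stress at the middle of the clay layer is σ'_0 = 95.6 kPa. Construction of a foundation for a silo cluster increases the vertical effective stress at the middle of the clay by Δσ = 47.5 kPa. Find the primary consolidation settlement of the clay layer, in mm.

S_c ≈ 93.9 mm

Final effective stress: σ'_f = σ'_0 + Δσ = 95.6 + 47.5 = 143.1 kPa.
Normally consolidated clay, so the full stress increment lies on the virgin compression line:
S_c = C_c·H/(1+e₀)·log₁₀(σ'_f/σ'_0) = 0.23×4.8/(1+1.06)×log₁₀(143.1/95.6)
    = 0.53592 × 0.17518 = 0.09388 m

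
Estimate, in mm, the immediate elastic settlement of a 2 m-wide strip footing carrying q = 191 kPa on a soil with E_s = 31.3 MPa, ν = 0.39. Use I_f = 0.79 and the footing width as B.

S_e ≈ 8.18 mm

Immediate (elastic) settlement: S_e = q·B·(1−ν²)/E_s · I_f.
E_s = 31.3 MPa = 31300 kPa.
S_e = 191 × 2 × (1 − 0.39²) / 31300 × 0.79
    = 191 × 2 × 0.8479 / 31300 × 0.79
    = 0.008175 m = 8.175 mm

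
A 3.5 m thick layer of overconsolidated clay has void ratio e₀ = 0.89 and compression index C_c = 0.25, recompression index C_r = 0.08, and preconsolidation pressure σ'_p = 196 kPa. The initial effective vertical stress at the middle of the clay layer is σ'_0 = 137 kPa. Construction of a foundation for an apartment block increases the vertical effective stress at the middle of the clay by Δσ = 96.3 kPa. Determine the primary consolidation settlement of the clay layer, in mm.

Final effective stress: σ'_f = 137 + 96.3 = 233.3 kPa.
σ'_f = 233.3 > σ'_p = 196 kPa, so the stress path crosses the preconsolidation pressure — recompression up to σ'_p, then virgin compression beyond:
S_c = H/(1+e₀)·[C_r·log₁₀(σ'_p/σ'_0) + C_c·log₁₀(σ'_f/σ'_p)]
    = 3.5/1.89 × [0.08×log₁₀(196/137) + 0.25×log₁₀(233.3/196)]
    = 1.8519 × [0.012443 + 0.018915] = 0.05807 m

S_c ≈ 58.1 mm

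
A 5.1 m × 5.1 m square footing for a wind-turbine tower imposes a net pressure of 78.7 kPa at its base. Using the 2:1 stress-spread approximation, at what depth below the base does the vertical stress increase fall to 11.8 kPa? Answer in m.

2:1 spreading — at depth z the loaded area has grown by z in each plan dimension:
qB²/(B+z)² = Δσ_z ⇒ z = B(√(q/Δσ_z) − 1) = 5.1×(√(78.7/11.8) − 1) = 8.071 m

z ≈ 8.07 m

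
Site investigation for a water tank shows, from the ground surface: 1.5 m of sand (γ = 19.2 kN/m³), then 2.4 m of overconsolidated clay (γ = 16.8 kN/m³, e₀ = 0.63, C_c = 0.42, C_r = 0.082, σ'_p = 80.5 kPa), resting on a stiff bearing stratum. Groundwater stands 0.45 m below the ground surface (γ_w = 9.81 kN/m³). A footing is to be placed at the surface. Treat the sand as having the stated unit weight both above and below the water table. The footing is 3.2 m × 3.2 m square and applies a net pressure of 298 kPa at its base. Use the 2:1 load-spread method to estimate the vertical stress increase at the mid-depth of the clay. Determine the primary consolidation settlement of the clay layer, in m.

Mid-depth of clay below the ground surface: z = 1.5 + 2.4/2 = 2.7 m.
Total vertical stress at mid-clay: σ_v = 19.2×1.5 + 16.8×1.2 = 48.96 kPa.
Pore pressure: u = 9.81×(2.7 − 0.45) = 22.073 kPa.
Initial effective stress: σ'_0 = σ_v − u = 48.96 − 22.073 = 26.887 kPa.
Stress increase at mid-clay by the 2:1 spreading method:
Δσ = qBL/((B+z)(L+z)) = 298×3.2×3.2/((3.2+2.7)(3.2+2.7)) = 87.662 kPa
Final effective stress: σ'_f = 26.887 + 87.662 = 114.55 kPa.
σ'_f = 114.55 > σ'_p = 80.5 kPa, so the stress path crosses the preconsolidation pressure — recompression up to σ'_p, then virgin compression beyond:
S_c = H/(1+e₀)·[C_r·log₁₀(σ'_p/σ'_0) + C_c·log₁₀(σ'_f/σ'_p)]
    = 2.4/1.63 × [0.082×log₁₀(80.5/26.887) + 0.42×log₁₀(114.55/80.5)]
    = 1.4724 × [0.039053 + 0.064344] = 0.1522 m

S_c ≈ 0.152 m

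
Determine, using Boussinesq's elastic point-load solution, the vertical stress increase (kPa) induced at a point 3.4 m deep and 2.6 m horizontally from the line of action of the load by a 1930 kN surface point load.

Boussinesq vertical stress below a point load on an elastic half-space:
Δσ_z = 3P/(2πz²) · [1 + (r/z)²]^(−5/2)
r/z = 2.6/3.4 = 0.76471; [1+(r/z)²]^(−5/2) = 0.31629.
Δσ_z = 3×1930/(2π×3.4²) × 0.31629 = 79.715 × 0.31629 = 25.21 kPa

Δσ_z ≈ 25.2 kPa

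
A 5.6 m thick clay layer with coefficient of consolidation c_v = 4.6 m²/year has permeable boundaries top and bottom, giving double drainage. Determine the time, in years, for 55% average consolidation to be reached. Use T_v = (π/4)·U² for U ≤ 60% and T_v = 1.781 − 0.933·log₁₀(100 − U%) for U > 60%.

t ≈ 0.405 years

Drainage path length: H_d = H/2 = 2.8 m (double drainage).
U ≤ 60%: T_v = (π/4)·U² = (π/4)×0.55² = 0.23758.
t = T_v·H_d²/c_v = 0.23758×2.8²/4.6 = 0.4049 years.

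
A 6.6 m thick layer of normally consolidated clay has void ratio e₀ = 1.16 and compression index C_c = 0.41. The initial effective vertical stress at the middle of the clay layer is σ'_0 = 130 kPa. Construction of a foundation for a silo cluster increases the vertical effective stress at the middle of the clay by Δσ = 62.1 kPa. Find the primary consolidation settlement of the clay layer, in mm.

Final effective stress: σ'_f = σ'_0 + Δσ = 130 + 62.1 = 192.1 kPa.
Normally consolidated clay, so the full stress increment lies on the virgin compression line:
S_c = C_c·H/(1+e₀)·log₁₀(σ'_f/σ'_0) = 0.41×6.6/(1+1.16)×log₁₀(192.1/130)
    = 1.2528 × 0.16958 = 0.2124 m

S_c ≈ 212 mm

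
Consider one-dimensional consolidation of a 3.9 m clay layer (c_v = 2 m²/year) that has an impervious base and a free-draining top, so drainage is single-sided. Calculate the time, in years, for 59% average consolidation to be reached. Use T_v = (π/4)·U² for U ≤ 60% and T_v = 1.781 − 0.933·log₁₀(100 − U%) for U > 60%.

Drainage path length: H_d = H = 3.9 m (single drainage).
U ≤ 60%: T_v = (π/4)·U² = (π/4)×0.59² = 0.2734.
t = T_v·H_d²/c_v = 0.2734×3.9²/2 = 2.079 years.

t ≈ 2.08 years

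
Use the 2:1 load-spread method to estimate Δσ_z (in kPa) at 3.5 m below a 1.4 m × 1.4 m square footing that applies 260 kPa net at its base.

Δσ_z ≈ 21.2 kPa

By the 2:1 method the load spreads at 1 horizontal : 2 vertical, so at depth z the loaded area has grown by z in each plan dimension:
Δσ = qBL/((B+z)(L+z)) = 260×1.4×1.4/((1.4+3.5)(1.4+3.5)) = 21.224 kPa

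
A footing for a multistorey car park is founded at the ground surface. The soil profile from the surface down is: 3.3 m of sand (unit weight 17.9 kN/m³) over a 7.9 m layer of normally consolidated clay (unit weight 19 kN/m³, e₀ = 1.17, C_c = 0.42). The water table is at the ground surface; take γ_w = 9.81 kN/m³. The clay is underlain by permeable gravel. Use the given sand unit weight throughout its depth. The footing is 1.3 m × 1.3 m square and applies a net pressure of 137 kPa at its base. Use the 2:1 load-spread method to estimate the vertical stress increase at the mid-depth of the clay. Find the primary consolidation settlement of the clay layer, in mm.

Mid-depth of clay below the ground surface: z = 3.3 + 7.9/2 = 7.25 m.
Total vertical stress at mid-clay: σ_v = 17.9×3.3 + 19×3.95 = 134.12 kPa.
Pore pressure: u = 9.81×(7.25 − 0) = 71.123 kPa.
Initial effective stress: σ'_0 = σ_v − u = 134.12 − 71.123 = 62.997 kPa.
Stress increase at mid-clay by the 2:1 spreading method:
Δσ = qBL/((B+z)(L+z)) = 137×1.3×1.3/((1.3+7.25)(1.3+7.25)) = 3.1672 kPa
Final effective stress: σ'_f = σ'_0 + Δσ = 62.997 + 3.1672 = 66.164 kPa.
Normally consolidated clay, so the full stress increment lies on the virgin compression line:
S_c = C_c·H/(1+e₀)·log₁₀(σ'_f/σ'_0) = 0.42×7.9/(1+1.17)×log₁₀(66.164/62.997)
    = 1.529 × 0.021302 = 0.03257 m

S_c ≈ 32.6 mm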